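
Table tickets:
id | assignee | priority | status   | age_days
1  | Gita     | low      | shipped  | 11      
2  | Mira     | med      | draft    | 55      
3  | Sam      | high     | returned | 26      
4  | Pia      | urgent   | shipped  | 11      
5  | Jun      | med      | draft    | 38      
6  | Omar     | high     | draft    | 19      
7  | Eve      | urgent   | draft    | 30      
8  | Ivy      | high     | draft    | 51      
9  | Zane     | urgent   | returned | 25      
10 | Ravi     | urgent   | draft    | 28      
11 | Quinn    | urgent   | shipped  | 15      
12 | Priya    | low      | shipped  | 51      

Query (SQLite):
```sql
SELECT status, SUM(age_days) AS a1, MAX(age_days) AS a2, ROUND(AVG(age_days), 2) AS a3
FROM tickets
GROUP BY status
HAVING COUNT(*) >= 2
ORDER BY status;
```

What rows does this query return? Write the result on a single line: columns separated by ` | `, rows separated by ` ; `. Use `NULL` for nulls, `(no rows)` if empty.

draft | 221 | 55 | 36.83 ; returned | 51 | 26 | 25.5 ; shipped | 88 | 51 | 22

Group tickets by status.
Per group compute: SUM(age_days), MAX(age_days), ROUND(AVG(age_days), 2).
HAVING: drop groups with fewer than 2 rows.
  draft: ids {2, 5, 6, 7, 8, 10} → SUM(age_days)=221, MAX(age_days)=55, ROUND(AVG(age_days), 2)=36.83
  returned: ids {3, 9} → SUM(age_days)=51, MAX(age_days)=26, ROUND(AVG(age_days), 2)=25.5
  shipped: ids {1, 4, 11, 12} → SUM(age_days)=88, MAX(age_days)=51, ROUND(AVG(age_days), 2)=22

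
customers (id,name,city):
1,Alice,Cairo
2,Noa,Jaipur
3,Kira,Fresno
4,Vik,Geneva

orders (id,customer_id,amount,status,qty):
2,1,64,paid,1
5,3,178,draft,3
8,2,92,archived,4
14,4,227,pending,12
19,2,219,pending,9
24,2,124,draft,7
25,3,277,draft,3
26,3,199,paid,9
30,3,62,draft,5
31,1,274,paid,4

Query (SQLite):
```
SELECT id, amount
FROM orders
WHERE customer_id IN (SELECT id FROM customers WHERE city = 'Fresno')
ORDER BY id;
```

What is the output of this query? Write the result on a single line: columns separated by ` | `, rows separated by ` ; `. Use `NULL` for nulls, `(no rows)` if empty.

Inner query: customers.id where city = 'Fresno'.
Outer: keep orders rows whose customer_id is in that set.
Inner query → {3}

5 | 178 ; 25 | 277 ; 26 | 199 ; 30 | 62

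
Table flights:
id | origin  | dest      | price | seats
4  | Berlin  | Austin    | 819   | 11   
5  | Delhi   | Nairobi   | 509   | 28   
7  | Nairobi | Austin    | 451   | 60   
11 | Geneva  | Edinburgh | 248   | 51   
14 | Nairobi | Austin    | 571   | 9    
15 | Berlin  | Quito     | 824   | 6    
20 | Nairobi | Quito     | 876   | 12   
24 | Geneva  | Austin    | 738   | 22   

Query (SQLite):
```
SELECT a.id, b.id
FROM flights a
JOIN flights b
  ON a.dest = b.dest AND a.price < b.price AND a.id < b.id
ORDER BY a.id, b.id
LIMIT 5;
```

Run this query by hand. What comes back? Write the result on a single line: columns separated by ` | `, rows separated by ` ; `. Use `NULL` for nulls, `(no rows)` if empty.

Pairs (a,b) with same dest, a.price < b.price, a.id < b.id.
dest groups: Austin:{4,7,14,24} Edinburgh:{11} Nairobi:{5} Quito:{15,20}
Ordered by (a.id, b.id); first 5.

7 | 14 ; 7 | 24 ; 14 | 24 ; 15 | 20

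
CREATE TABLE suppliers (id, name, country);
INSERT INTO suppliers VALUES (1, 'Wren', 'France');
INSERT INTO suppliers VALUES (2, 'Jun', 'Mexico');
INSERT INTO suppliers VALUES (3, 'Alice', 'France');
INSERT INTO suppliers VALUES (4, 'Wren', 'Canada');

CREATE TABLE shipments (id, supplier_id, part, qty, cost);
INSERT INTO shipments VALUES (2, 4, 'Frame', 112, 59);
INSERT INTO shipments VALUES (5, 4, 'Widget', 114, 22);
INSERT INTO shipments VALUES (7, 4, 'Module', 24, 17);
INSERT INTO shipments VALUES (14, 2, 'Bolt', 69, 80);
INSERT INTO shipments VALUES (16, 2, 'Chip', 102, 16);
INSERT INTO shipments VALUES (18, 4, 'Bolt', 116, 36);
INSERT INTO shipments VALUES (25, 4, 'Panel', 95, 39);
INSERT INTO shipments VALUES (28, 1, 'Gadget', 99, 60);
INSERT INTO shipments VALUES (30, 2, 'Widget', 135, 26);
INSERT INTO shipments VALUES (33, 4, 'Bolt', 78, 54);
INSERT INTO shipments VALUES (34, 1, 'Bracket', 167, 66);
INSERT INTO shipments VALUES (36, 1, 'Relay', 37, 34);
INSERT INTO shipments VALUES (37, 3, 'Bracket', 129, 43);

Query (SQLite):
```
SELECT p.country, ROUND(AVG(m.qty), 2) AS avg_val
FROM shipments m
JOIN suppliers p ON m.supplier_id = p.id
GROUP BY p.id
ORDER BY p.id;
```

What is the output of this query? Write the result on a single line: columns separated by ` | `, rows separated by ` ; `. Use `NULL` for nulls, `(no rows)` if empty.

France | 101 ; Mexico | 102 ; France | 129 ; Canada | 89.83

Join each shipments row to its suppliers via supplier_id.
Group joined rows by suppliers.id; compute ROUND(AVG(m.qty), 2) per group.
  1: ids {28, 34, 36} → ROUND(AVG(m.qty), 2)=101
  2: ids {14, 16, 30} → ROUND(AVG(m.qty), 2)=102
  3: ids {37} → ROUND(AVG(m.qty), 2)=129
  4: ids {2, 5, 7, 18, 25, 33} → ROUND(AVG(m.qty), 2)=89.83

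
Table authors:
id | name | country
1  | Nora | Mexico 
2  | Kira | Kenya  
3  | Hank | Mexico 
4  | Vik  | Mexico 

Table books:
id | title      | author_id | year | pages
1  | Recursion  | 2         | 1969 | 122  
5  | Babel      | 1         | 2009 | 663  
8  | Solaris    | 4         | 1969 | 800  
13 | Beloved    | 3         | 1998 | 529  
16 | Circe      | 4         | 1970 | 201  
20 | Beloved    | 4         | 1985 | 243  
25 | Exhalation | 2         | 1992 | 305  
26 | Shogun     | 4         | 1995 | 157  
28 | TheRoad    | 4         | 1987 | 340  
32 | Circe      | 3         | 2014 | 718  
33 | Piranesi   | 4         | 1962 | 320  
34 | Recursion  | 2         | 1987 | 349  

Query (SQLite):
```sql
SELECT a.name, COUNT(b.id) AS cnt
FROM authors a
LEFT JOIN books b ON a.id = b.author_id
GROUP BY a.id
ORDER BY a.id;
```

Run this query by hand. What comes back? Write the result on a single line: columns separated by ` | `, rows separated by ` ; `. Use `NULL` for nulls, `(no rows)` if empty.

LEFT JOIN keeps every authors row; unmatched ones get NULL for books columns.
Group by authors.id and compute COUNT(b.id). COUNT(col) of an all-NULL group is 0.
  1: ids {5} → COUNT(b.id)=1
  2: ids {1, 25, 34} → COUNT(b.id)=3
  3: ids {13, 32} → COUNT(b.id)=2
  4: ids {8, 16, 20, 26, 28, 33} → COUNT(b.id)=6

Nora | 1 ; Kira | 3 ; Hank | 2 ; Vik | 6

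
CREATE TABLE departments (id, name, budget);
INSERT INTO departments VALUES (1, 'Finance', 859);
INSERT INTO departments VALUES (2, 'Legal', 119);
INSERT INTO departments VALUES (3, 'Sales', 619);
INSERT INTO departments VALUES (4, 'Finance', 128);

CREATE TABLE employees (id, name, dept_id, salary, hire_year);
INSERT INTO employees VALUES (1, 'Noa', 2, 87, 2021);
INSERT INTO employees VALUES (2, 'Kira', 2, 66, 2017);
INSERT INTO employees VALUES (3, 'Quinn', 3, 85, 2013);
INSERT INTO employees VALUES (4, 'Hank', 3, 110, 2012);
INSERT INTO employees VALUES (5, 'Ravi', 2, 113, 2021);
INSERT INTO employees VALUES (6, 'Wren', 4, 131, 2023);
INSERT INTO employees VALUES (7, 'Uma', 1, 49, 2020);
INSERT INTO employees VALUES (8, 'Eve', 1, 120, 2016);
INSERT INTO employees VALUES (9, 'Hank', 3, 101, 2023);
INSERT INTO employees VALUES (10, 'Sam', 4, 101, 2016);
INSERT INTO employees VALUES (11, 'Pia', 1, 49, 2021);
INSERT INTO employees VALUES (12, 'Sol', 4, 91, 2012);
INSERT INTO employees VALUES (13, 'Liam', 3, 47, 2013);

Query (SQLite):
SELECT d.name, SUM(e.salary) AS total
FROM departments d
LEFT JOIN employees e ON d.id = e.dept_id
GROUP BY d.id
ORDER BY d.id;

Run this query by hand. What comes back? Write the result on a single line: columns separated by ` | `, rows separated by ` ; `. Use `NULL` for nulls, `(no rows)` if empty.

Finance | 218 ; Legal | 266 ; Sales | 343 ; Finance | 323

LEFT JOIN keeps every departments row; unmatched ones get NULL for employees columns.
Group by departments.id and compute SUM(e.salary). SUM over an all-NULL group is NULL.
  1: ids {7, 8, 11} → SUM(e.salary)=218
  2: ids {1, 2, 5} → SUM(e.salary)=266
  3: ids {3, 4, 9, 13} → SUM(e.salary)=343
  4: ids {6, 10, 12} → SUM(e.salary)=323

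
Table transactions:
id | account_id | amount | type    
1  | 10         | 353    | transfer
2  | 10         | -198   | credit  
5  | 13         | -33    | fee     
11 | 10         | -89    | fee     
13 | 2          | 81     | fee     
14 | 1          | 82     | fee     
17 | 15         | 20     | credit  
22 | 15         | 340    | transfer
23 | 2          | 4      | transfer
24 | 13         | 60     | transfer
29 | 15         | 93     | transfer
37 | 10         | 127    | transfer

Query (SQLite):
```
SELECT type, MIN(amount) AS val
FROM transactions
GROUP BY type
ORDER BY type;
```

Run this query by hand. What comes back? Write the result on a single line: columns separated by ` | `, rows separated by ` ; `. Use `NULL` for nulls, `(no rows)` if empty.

credit | -198 ; fee | -89 ; transfer | 4

Partition transactions by type; compute MIN(amount) within each group.
  credit: ids {2, 17} → MIN(amount)=-198
  fee: ids {5, 11, 13, 14} → MIN(amount)=-89
  transfer: ids {1, 22, 23, 24, 29, 37} → MIN(amount)=4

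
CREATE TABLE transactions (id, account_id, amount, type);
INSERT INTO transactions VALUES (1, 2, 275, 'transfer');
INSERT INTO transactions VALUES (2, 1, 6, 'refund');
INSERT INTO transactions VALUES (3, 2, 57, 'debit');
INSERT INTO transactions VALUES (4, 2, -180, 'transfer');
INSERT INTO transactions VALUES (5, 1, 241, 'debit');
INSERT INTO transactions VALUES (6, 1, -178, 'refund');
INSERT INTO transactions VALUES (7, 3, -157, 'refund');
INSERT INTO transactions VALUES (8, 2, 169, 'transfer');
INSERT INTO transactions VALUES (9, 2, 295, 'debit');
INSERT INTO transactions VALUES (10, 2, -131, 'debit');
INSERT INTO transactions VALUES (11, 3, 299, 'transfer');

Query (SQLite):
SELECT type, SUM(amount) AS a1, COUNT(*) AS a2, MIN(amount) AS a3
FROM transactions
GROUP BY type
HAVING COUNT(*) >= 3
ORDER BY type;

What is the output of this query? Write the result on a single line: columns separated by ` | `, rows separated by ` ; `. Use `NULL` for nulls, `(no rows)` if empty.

Group transactions by type.
Per group compute: SUM(amount), COUNT(*), MIN(amount).
HAVING: drop groups with fewer than 3 rows.
  debit: ids {3, 5, 9, 10} → SUM(amount)=462, COUNT(*)=4, MIN(amount)=-131
  refund: ids {2, 6, 7} → SUM(amount)=-329, COUNT(*)=3, MIN(amount)=-178
  transfer: ids {1, 4, 8, 11} → SUM(amount)=563, COUNT(*)=4, MIN(amount)=-180

debit | 462 | 4 | -131 ; refund | -329 | 3 | -178 ; transfer | 563 | 4 | -180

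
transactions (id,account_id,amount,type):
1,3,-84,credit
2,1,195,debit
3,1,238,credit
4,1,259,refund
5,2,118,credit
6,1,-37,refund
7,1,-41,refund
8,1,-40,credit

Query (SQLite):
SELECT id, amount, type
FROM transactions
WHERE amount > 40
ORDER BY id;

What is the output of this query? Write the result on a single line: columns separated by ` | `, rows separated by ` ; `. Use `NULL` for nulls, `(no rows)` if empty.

amount > 40: ids {2, 3, 4, 5}

2 | 195 | debit ; 3 | 238 | credit ; 4 | 259 | refund ; 5 | 118 | credit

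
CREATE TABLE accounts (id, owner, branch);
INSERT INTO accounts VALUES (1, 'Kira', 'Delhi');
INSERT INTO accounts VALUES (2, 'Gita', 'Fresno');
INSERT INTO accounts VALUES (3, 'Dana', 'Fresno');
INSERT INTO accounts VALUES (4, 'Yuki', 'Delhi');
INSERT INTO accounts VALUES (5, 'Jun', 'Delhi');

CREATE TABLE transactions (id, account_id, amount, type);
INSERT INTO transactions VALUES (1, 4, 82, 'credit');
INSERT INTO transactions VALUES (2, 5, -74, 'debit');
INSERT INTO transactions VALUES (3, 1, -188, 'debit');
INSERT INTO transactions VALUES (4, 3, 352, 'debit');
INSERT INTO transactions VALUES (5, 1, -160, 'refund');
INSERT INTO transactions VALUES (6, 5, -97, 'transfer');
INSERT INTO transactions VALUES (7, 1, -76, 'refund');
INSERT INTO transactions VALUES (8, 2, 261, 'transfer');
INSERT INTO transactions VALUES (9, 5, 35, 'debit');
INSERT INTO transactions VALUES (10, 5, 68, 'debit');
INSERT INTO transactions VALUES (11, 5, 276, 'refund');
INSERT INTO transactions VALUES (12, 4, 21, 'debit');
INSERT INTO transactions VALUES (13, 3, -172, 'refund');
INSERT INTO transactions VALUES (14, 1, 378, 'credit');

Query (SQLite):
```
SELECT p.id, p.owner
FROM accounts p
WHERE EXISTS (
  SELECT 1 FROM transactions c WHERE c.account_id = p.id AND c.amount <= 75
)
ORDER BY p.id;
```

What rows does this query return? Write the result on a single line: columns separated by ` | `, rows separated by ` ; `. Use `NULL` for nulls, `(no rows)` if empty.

For each accounts row, check whether any transactions with matching account_id has amount <= 75.
Keep rows where that is true.

1 | Kira ; 3 | Dana ; 4 | Yuki ; 5 | Jun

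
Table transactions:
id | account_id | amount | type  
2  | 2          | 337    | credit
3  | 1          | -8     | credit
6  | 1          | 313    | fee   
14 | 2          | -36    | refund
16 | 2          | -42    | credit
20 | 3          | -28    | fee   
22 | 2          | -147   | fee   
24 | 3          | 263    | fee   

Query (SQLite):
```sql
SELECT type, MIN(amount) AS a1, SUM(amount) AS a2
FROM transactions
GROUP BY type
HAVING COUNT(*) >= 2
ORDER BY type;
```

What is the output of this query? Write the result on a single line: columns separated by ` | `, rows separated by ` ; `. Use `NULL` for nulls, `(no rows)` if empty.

credit | -42 | 287 ; fee | -147 | 401

Group transactions by type.
Per group compute: MIN(amount), SUM(amount).
HAVING: drop groups with fewer than 2 rows.
  credit: ids {2, 3, 16} → MIN(amount)=-42, SUM(amount)=287
  fee: ids {6, 20, 22, 24} → MIN(amount)=-147, SUM(amount)=401
  refund: ids {14} → MIN(amount)=-36, SUM(amount)=-36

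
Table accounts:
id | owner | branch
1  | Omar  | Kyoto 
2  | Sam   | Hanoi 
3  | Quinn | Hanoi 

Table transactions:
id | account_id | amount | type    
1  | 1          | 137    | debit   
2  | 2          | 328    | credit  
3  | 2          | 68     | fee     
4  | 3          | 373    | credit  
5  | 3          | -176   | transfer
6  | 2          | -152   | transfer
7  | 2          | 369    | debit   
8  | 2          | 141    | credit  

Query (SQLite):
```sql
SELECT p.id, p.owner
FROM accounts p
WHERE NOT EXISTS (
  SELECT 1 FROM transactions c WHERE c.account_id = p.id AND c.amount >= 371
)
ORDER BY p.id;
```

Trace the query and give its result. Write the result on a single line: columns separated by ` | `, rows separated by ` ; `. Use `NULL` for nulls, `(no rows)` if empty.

1 | Omar ; 2 | Sam

For each accounts row, check whether any transactions with matching account_id has amount >= 371.
Keep rows where that is false.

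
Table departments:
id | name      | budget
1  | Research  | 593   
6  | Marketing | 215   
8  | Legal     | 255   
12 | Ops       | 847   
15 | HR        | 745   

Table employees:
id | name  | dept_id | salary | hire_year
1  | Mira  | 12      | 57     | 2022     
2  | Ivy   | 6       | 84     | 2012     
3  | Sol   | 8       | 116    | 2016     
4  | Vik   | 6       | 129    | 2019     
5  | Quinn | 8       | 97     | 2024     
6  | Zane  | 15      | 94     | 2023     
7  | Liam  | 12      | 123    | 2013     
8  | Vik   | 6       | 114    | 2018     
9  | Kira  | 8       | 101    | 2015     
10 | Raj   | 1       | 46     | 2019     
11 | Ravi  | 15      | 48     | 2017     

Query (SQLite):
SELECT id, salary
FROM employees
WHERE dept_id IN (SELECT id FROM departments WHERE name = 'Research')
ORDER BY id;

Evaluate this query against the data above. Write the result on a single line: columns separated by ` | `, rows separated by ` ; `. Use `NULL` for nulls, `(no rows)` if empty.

Inner query: departments.id where name = 'Research'.
Outer: keep employees rows whose dept_id is in that set.
Inner query → {1}

10 | 46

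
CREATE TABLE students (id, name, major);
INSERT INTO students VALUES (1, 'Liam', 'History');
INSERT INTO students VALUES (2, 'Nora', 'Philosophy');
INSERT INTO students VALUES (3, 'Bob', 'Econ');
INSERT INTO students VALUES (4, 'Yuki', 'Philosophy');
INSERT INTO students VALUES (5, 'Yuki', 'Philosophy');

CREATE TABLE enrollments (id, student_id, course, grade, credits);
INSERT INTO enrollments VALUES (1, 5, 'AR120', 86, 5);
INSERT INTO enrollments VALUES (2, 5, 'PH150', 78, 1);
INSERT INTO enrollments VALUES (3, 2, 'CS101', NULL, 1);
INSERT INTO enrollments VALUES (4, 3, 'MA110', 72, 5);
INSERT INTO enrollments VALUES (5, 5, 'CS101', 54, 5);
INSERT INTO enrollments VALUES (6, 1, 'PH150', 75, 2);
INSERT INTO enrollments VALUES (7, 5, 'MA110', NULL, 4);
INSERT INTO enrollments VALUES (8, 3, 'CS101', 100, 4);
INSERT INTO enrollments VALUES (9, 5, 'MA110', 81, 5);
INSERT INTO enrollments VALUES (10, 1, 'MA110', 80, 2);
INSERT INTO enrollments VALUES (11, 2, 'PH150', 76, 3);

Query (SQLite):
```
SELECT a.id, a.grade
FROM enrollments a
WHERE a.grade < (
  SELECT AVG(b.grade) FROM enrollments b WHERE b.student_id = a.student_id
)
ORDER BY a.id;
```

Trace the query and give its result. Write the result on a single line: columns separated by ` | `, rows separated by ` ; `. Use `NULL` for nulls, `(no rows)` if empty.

4 | 72 ; 5 | 54 ; 6 | 75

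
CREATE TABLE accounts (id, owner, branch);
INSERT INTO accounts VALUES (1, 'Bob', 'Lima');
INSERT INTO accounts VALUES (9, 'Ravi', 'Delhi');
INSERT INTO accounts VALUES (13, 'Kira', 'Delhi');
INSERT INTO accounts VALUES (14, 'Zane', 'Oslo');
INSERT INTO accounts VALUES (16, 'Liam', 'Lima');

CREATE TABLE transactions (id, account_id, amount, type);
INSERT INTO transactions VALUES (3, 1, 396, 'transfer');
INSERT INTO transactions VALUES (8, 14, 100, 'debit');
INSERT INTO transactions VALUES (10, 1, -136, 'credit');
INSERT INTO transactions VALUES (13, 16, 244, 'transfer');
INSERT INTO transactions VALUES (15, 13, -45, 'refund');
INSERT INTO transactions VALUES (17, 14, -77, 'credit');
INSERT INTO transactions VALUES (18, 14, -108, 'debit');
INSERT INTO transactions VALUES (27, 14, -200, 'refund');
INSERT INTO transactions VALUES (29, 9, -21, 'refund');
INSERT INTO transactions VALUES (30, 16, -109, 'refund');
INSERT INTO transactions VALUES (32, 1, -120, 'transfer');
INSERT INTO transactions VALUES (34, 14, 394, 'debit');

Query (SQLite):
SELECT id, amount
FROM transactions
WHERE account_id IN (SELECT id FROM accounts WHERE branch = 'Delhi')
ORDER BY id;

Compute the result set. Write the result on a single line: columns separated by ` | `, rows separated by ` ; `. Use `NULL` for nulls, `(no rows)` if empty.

15 | -45 ; 29 | -21

Inner query: accounts.id where branch = 'Delhi'.
Outer: keep transactions rows whose account_id is in that set.
Inner query → {9, 13}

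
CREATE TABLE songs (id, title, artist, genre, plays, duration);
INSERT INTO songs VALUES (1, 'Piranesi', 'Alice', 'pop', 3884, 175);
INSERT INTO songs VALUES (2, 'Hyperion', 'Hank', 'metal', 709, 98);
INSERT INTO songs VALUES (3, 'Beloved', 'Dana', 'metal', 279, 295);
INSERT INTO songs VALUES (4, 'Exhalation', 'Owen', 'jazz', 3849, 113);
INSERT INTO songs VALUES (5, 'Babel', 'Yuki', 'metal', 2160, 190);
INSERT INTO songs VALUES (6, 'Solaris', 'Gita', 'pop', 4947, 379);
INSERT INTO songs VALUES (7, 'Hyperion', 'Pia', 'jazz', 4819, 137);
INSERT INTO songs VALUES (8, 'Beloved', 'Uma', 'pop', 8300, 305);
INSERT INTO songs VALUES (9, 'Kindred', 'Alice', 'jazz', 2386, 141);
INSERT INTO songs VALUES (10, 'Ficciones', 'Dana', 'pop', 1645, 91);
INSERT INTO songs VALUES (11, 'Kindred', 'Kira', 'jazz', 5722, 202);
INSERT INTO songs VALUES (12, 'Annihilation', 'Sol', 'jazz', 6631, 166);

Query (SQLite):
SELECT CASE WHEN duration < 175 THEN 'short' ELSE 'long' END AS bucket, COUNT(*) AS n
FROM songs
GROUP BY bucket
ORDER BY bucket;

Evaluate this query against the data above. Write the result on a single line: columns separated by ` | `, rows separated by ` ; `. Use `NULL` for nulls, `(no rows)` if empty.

long | 6 ; short | 6

Bucket rows by duration < 175 → 'short' else 'long'; count each bucket.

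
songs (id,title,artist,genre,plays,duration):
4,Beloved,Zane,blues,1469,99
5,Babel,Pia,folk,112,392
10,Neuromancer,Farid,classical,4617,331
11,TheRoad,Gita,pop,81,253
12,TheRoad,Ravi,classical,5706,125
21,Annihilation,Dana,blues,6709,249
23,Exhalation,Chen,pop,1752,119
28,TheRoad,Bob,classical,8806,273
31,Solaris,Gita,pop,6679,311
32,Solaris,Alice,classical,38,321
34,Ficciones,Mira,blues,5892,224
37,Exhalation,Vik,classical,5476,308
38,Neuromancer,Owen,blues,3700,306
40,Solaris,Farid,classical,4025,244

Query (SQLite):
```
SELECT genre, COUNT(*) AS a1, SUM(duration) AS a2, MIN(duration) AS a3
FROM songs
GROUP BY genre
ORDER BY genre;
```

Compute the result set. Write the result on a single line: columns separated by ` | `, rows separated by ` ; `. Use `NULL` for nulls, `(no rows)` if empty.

blues | 4 | 878 | 99 ; classical | 6 | 1602 | 125 ; folk | 1 | 392 | 392 ; pop | 3 | 683 | 119

Group songs by genre.
Per group compute: COUNT(*), SUM(duration), MIN(duration).
  blues: ids {4, 21, 34, 38} → COUNT(*)=4, SUM(duration)=878, MIN(duration)=99
  classical: ids {10, 12, 28, 32, 37, 40} → COUNT(*)=6, SUM(duration)=1602, MIN(duration)=125
  folk: ids {5} → COUNT(*)=1, SUM(duration)=392, MIN(duration)=392
  pop: ids {11, 23, 31} → COUNT(*)=3, SUM(duration)=683, MIN(duration)=119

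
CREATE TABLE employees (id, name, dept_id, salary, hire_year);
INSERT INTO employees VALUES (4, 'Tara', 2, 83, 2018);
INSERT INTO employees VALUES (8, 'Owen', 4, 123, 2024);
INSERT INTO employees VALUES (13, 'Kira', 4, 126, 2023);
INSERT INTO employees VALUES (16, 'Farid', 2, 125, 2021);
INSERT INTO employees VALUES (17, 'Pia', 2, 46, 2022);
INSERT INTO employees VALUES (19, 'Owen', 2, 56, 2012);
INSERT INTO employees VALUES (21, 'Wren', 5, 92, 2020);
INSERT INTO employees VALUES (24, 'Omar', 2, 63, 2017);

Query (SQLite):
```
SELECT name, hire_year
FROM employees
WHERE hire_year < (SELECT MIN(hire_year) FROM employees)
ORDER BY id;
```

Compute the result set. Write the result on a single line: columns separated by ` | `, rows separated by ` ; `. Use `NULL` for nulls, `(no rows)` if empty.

(no rows)

Scalar subquery: MIN(hire_year) over all employees rows = 2012.
Keep rows where hire_year < that value.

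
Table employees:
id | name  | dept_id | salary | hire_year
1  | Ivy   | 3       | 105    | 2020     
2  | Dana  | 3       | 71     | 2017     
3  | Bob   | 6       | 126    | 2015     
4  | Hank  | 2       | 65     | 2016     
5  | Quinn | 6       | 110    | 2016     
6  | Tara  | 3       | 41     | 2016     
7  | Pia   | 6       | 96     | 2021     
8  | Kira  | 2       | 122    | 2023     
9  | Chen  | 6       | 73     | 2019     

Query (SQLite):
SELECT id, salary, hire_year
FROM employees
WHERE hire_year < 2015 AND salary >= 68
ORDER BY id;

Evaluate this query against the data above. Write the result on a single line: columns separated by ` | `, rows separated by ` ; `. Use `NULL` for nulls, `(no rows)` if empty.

(no rows)

hire_year < 2015: ids { }
salary >= 68: ids {1, 2, 3, 5, 7, 8, 9}
Combine with AND.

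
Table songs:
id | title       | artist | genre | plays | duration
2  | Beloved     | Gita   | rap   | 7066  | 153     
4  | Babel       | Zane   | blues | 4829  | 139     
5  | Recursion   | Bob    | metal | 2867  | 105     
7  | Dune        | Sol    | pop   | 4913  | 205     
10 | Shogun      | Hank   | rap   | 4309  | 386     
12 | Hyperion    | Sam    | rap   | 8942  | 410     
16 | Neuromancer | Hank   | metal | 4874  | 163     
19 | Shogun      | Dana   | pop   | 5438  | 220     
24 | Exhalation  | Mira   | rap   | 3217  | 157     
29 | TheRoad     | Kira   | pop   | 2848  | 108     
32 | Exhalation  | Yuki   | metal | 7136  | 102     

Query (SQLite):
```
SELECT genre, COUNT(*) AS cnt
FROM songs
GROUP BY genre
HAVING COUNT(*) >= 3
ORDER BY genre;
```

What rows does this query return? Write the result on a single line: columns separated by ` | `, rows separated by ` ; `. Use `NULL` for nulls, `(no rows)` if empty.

Partition songs by genre; compute COUNT(*) within each group.
HAVING: keep groups with count ≥ 3.
  blues: ids {4} → COUNT(*)=1
  metal: ids {5, 16, 32} → COUNT(*)=3
  pop: ids {7, 19, 29} → COUNT(*)=3
  rap: ids {2, 10, 12, 24} → COUNT(*)=4

metal | 3 ; pop | 3 ; rap | 4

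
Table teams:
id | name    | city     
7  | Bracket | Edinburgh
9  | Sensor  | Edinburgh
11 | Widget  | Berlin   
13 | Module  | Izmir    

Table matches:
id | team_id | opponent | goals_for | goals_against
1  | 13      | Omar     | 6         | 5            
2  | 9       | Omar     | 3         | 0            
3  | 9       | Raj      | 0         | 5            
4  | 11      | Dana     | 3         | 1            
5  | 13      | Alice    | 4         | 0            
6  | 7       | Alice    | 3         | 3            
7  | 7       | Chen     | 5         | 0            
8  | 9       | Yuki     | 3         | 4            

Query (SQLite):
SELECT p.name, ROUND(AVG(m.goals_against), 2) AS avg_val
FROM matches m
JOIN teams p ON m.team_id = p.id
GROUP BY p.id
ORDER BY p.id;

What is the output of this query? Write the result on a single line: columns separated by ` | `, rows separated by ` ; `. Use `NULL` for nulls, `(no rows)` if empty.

Bracket | 1.5 ; Sensor | 3 ; Widget | 1 ; Module | 2.5

Join each matches row to its teams via team_id.
Group joined rows by teams.id; compute ROUND(AVG(m.goals_against), 2) per group.
  7: ids {6, 7} → ROUND(AVG(m.goals_against), 2)=1.5
  9: ids {2, 3, 8} → ROUND(AVG(m.goals_against), 2)=3
  11: ids {4} → ROUND(AVG(m.goals_against), 2)=1
  13: ids {1, 5} → ROUND(AVG(m.goals_against), 2)=2.5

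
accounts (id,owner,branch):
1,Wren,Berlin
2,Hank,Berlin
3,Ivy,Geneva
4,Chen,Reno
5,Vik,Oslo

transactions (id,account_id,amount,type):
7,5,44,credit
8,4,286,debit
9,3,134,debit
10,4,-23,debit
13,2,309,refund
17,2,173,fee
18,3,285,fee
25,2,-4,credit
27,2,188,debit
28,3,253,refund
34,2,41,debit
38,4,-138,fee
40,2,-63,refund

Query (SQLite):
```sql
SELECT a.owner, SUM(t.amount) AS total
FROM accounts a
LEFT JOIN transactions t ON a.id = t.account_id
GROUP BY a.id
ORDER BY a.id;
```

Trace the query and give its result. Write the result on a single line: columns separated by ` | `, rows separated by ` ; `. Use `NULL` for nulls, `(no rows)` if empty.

Wren | NULL ; Hank | 644 ; Ivy | 672 ; Chen | 125 ; Vik | 44

LEFT JOIN keeps every accounts row; unmatched ones get NULL for transactions columns.
Group by accounts.id and compute SUM(t.amount). SUM over an all-NULL group is NULL.
  1: ids {—} → SUM(t.amount)=NULL
  2: ids {13, 17, 25, 27, 34, 40} → SUM(t.amount)=644
  3: ids {9, 18, 28} → SUM(t.amount)=672
  4: ids {8, 10, 38} → SUM(t.amount)=125
  5: ids {7} → SUM(t.amount)=44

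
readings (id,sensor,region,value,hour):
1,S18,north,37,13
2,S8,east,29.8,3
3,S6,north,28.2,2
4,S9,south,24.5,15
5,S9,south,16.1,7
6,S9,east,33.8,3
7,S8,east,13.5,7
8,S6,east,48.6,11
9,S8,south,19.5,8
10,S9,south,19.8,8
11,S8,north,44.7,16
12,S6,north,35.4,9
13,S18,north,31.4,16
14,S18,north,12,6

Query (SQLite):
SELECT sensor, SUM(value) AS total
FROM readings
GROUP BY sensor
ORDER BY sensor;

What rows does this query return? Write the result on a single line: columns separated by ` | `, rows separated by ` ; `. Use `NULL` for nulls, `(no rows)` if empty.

S18 | 80.4 ; S6 | 112.2 ; S8 | 107.5 ; S9 | 94.2

Partition readings by sensor; compute SUM(value) within each group.
  S18: ids {1, 13, 14} → SUM(value)=80.4
  S6: ids {3, 8, 12} → SUM(value)=112.2
  S8: ids {2, 7, 9, 11} → SUM(value)=107.5
  S9: ids {4, 5, 6, 10} → SUM(value)=94.2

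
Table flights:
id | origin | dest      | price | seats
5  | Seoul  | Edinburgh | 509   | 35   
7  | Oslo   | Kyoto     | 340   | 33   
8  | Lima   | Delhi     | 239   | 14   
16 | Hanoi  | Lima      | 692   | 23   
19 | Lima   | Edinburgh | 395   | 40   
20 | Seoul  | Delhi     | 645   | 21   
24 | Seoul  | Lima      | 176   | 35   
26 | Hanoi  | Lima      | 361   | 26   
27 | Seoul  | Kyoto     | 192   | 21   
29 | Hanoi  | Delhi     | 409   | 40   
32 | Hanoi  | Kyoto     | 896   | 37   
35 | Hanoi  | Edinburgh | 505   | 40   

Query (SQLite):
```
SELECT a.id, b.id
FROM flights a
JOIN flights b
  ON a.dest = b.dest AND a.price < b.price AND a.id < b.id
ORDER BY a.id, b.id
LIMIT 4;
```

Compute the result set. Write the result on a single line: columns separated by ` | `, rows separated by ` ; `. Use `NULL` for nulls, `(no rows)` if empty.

Pairs (a,b) with same dest, a.price < b.price, a.id < b.id.
dest groups: Delhi:{8,20,29} Edinburgh:{5,19,35} Kyoto:{7,27,32} Lima:{16,24,26}
Ordered by (a.id, b.id); first 4.

7 | 32 ; 8 | 20 ; 8 | 29 ; 19 | 35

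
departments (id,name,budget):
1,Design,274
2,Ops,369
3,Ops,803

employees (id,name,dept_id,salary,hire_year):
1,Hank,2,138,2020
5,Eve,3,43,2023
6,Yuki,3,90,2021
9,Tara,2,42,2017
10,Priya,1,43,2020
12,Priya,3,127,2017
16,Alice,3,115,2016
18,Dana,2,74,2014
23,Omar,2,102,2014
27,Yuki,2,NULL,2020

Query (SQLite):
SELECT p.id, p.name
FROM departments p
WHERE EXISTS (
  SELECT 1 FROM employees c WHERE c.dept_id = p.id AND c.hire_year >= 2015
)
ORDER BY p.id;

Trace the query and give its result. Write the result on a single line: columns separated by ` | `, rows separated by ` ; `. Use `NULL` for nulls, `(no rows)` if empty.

1 | Design ; 2 | Ops ; 3 | Ops

For each departments row, check whether any employees with matching dept_id has hire_year >= 2015.
Keep rows where that is true.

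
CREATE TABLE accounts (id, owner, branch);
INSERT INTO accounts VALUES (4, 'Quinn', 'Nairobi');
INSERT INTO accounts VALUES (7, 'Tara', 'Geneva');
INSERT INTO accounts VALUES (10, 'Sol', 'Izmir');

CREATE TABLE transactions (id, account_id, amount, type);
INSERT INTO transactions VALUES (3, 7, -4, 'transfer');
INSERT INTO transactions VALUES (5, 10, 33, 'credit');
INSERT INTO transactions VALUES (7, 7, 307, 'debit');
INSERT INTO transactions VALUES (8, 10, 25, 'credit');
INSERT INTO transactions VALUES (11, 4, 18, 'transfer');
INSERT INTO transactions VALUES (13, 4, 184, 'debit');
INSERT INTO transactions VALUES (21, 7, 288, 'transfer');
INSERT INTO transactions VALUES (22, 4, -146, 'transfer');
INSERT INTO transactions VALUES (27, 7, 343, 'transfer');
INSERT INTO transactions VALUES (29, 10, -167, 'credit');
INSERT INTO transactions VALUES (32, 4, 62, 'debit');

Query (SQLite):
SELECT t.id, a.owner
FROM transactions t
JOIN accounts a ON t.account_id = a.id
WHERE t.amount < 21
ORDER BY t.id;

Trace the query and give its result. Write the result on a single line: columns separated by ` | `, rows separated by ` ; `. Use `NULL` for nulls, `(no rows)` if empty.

Each transactions row matches the accounts row where account_id = accounts.id.
Then keep rows with t.amount < 21.

3 | Tara ; 11 | Quinn ; 22 | Quinn ; 29 | Sol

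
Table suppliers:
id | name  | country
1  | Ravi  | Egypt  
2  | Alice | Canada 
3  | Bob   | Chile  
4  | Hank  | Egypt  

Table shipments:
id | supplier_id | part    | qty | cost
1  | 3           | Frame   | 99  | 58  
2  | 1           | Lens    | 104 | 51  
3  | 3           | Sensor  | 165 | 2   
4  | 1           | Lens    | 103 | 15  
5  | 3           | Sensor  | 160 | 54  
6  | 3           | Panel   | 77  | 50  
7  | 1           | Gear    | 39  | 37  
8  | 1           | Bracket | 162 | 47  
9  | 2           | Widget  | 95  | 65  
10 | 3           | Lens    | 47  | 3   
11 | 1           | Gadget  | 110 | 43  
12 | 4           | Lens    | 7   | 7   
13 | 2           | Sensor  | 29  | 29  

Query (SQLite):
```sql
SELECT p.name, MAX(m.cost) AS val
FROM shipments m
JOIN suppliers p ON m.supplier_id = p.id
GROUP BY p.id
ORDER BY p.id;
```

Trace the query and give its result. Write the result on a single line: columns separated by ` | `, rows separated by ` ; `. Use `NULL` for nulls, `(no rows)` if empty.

Join each shipments row to its suppliers via supplier_id.
Group joined rows by suppliers.id; compute MAX(m.cost) per group.
  1: ids {2, 4, 7, 8, 11} → MAX(m.cost)=51
  2: ids {9, 13} → MAX(m.cost)=65
  3: ids {1, 3, 5, 6, 10} → MAX(m.cost)=58
  4: ids {12} → MAX(m.cost)=7

Ravi | 51 ; Alice | 65 ; Bob | 58 ; Hank | 7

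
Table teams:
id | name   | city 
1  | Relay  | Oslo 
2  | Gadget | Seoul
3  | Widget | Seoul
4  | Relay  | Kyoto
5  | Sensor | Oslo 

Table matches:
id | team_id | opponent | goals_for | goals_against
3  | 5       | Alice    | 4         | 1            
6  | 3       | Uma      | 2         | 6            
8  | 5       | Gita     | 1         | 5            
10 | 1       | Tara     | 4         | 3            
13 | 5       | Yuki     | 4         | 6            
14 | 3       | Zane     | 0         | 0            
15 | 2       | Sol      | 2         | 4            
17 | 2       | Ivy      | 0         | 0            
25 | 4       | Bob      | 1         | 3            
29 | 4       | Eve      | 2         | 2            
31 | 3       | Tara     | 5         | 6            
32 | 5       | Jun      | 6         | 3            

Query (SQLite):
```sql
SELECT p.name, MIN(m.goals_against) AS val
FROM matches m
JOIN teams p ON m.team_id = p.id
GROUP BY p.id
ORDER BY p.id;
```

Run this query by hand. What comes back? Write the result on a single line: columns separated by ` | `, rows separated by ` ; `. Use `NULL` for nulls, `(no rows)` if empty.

Join each matches row to its teams via team_id.
Group joined rows by teams.id; compute MIN(m.goals_against) per group.
  1: ids {10} → MIN(m.goals_against)=3
  2: ids {15, 17} → MIN(m.goals_against)=0
  3: ids {6, 14, 31} → MIN(m.goals_against)=0
  4: ids {25, 29} → MIN(m.goals_against)=2
  5: ids {3, 8, 13, 32} → MIN(m.goals_against)=1

Relay | 3 ; Gadget | 0 ; Widget | 0 ; Relay | 2 ; Sensor | 1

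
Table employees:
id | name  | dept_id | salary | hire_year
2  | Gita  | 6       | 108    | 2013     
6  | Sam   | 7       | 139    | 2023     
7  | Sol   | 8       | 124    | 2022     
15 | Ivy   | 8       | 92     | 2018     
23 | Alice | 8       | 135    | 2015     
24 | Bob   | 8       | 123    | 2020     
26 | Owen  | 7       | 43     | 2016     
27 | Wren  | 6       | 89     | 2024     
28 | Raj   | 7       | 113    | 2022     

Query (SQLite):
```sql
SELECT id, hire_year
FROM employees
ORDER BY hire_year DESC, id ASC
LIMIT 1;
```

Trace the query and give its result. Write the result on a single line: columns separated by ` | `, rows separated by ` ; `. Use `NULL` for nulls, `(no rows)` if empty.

27 | 2024

Sort by hire_year desc, tiebreak id asc: (2024, id=27), (2023, id=6), (2022, id=7), (2022, id=28) …. Take first 1.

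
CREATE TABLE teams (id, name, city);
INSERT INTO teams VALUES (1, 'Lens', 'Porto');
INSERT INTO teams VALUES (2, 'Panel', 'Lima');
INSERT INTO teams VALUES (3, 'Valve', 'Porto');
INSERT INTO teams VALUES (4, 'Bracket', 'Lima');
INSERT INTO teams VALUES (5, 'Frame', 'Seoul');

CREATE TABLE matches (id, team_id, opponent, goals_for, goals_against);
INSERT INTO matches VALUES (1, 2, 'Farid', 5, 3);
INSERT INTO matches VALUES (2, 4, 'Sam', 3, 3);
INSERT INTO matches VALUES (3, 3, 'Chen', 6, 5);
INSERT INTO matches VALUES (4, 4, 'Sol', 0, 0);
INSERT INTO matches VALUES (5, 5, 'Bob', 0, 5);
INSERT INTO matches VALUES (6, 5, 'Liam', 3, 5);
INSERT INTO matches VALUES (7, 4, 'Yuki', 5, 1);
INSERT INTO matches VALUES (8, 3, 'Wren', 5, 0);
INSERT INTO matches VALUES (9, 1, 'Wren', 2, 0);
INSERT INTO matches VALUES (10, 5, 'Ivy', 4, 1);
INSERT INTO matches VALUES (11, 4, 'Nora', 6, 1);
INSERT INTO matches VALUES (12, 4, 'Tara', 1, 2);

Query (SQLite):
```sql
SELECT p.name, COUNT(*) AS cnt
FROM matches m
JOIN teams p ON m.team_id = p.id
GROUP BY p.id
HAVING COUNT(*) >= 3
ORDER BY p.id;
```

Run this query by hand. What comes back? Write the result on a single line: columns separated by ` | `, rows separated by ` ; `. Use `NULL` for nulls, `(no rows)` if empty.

Bracket | 5 ; Frame | 3

Join each matches row to its teams via team_id.
Group joined rows by teams.id; compute COUNT(*) per group.
HAVING: keep groups with count ≥ 3.
  1: ids {9} → COUNT(*)=1
  2: ids {1} → COUNT(*)=1
  3: ids {3, 8} → COUNT(*)=2
  4: ids {2, 4, 7, 11, 12} → COUNT(*)=5
  5: ids {5, 6, 10} → COUNT(*)=3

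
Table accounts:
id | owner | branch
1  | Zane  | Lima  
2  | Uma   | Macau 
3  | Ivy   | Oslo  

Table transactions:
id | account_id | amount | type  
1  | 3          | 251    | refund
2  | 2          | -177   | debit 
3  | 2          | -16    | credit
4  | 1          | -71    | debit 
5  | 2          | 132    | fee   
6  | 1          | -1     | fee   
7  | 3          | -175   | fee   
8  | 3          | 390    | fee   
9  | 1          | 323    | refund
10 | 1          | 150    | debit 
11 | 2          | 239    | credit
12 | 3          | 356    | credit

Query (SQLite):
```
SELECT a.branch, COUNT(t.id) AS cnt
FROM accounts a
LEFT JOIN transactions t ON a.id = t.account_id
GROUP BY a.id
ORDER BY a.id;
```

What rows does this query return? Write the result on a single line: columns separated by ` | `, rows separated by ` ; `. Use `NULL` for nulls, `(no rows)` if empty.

LEFT JOIN keeps every accounts row; unmatched ones get NULL for transactions columns.
Group by accounts.id and compute COUNT(t.id). COUNT(col) of an all-NULL group is 0.
  1: ids {4, 6, 9, 10} → COUNT(t.id)=4
  2: ids {2, 3, 5, 11} → COUNT(t.id)=4
  3: ids {1, 7, 8, 12} → COUNT(t.id)=4

Lima | 4 ; Macau | 4 ; Oslo | 4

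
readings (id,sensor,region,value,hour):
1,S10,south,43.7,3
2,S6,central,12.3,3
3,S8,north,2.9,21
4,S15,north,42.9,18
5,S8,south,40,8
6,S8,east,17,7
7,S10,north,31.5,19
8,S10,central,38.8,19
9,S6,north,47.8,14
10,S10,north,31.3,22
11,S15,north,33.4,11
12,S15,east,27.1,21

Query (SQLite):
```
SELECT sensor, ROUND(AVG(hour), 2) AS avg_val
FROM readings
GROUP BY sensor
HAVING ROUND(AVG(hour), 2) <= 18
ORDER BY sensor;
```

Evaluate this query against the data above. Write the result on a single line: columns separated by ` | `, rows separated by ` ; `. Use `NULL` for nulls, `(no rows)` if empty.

Partition readings by sensor; compute ROUND(AVG(hour), 2) within each group.
HAVING: keep groups where ROUND(AVG(hour), 2) <= 18.
  S10: ids {1, 7, 8, 10} → ROUND(AVG(hour), 2)=15.75
  S15: ids {4, 11, 12} → ROUND(AVG(hour), 2)=16.67
  S6: ids {2, 9} → ROUND(AVG(hour), 2)=8.5
  S8: ids {3, 5, 6} → ROUND(AVG(hour), 2)=12

S10 | 15.75 ; S15 | 16.67 ; S6 | 8.5 ; S8 | 12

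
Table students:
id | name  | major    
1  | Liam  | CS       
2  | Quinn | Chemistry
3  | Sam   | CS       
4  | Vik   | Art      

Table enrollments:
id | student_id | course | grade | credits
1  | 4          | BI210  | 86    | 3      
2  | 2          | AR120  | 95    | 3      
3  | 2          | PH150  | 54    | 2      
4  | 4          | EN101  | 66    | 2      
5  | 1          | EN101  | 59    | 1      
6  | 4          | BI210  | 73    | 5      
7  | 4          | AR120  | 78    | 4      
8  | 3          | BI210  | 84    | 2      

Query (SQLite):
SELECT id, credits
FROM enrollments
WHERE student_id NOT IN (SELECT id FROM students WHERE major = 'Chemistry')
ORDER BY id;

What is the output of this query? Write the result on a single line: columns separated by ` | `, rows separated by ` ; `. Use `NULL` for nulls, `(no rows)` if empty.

1 | 3 ; 4 | 2 ; 5 | 1 ; 6 | 5 ; 7 | 4 ; 8 | 2

Inner query: students.id where major = 'Chemistry'.
Outer: keep enrollments rows whose student_id is not in that set.
Inner query → {2}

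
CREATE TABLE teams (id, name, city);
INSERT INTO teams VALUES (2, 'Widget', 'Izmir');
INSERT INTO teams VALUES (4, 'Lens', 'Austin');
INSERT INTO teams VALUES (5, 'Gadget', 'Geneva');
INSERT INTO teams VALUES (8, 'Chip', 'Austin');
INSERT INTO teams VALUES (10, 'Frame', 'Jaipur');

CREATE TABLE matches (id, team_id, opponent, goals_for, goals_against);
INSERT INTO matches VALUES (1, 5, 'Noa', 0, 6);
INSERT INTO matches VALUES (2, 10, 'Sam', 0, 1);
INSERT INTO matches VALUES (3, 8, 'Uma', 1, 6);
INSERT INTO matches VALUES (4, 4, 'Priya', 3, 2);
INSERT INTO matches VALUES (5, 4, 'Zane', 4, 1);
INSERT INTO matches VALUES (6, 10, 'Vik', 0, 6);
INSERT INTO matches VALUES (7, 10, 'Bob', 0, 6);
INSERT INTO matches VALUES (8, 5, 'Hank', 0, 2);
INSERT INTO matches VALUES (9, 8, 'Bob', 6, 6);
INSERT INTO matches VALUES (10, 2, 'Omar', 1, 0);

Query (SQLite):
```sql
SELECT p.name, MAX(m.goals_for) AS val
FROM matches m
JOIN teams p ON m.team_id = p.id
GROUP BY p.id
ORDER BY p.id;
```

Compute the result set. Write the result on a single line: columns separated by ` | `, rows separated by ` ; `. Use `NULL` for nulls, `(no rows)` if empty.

Join each matches row to its teams via team_id.
Group joined rows by teams.id; compute MAX(m.goals_for) per group.
  2: ids {10} → MAX(m.goals_for)=1
  4: ids {4, 5} → MAX(m.goals_for)=4
  5: ids {1, 8} → MAX(m.goals_for)=0
  8: ids {3, 9} → MAX(m.goals_for)=6
  10: ids {2, 6, 7} → MAX(m.goals_for)=0

Widget | 1 ; Lens | 4 ; Gadget | 0 ; Chip | 6 ; Frame | 0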